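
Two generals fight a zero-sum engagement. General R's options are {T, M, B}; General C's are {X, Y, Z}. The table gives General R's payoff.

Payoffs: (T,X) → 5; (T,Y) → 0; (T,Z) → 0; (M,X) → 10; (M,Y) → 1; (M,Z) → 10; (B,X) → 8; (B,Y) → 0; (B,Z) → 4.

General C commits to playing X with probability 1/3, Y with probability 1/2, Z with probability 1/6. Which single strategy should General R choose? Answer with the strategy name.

M

Expected payoff of T: (1/3)·5 + (1/2)·0 + (1/6)·0 = 5/3.
Expected payoff of M: (1/3)·10 + (1/2)·1 + (1/6)·10 = 11/2.
Expected payoff of B: (1/3)·8 + (1/2)·0 + (1/6)·4 = 10/3.
The largest is 11/2, so General R's best response is M.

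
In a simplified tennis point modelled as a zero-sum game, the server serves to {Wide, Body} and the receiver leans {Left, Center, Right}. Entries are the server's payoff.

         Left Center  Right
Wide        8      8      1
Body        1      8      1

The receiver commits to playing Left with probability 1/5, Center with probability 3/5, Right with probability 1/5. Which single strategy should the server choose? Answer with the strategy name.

Wide

Expected payoff of Wide: (1/5)·8 + (3/5)·8 + (1/5)·1 = 33/5.
Expected payoff of Body: (1/5)·1 + (3/5)·8 + (1/5)·1 = 26/5.
The largest is 33/5, so the server's best response is Wide.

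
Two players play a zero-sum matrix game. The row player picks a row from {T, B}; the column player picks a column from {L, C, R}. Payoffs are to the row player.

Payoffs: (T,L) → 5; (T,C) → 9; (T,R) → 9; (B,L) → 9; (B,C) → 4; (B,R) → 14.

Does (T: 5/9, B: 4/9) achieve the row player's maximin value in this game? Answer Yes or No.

Yes

Against L this mix gives (5/9)·5 + (4/9)·9 = 61/9.
Against C this mix gives (5/9)·9 + (4/9)·4 = 61/9.
Against R this mix gives (5/9)·9 + (4/9)·14 = 101/9.
All of the column player's active replies (L, C) yield 61/9, and no column does worse for the row player. The mix makes the column player indifferent and guarantees 61/9, so it is optimal.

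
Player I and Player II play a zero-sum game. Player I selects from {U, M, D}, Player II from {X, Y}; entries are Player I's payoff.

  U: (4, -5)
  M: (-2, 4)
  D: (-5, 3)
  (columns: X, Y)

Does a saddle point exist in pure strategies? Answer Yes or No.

Row minima: U → -5, M → -2, D → -5; maximin = -2.
Column maxima: X → 4, Y → 4; minimax = 4.
-2 ≠ 4, so no pure-strategy equilibrium exists.

No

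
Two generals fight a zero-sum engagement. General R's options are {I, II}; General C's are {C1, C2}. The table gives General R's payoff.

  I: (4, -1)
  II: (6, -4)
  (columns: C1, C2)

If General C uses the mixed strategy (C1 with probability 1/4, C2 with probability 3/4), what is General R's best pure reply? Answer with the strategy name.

Expected payoff of I: (1/4)·4 + (3/4)·(-1) = 1/4.
Expected payoff of II: (1/4)·6 + (3/4)·(-4) = -3/2.
The largest is 1/4, so General R's best response is I.

I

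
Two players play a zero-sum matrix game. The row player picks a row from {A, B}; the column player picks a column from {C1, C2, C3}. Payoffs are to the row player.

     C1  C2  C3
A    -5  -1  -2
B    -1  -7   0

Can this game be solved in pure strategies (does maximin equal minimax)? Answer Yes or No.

Row minima: A → -5, B → -7; maximin = -5.
Column maxima: C1 → -1, C2 → -1, C3 → 0; minimax = -1.
-5 ≠ -1, so no pure-strategy equilibrium exists.

No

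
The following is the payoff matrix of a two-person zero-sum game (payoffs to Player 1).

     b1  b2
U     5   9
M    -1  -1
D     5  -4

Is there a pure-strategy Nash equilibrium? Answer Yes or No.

Row minima: U → 5, M → -1, D → -4; maximin = 5.
Column maxima: b1 → 5, b2 → 9; minimax = 5.
maximin = minimax = 5, so a saddle point exists.

Yes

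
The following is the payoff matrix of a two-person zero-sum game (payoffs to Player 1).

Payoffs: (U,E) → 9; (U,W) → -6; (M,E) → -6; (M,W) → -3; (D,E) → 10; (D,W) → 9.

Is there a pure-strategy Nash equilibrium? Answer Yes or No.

Row minima: U → -6, M → -6, D → 9; maximin = 9.
Column maxima: E → 10, W → 9; minimax = 9.
maximin = minimax = 9, so a saddle point exists.

Yes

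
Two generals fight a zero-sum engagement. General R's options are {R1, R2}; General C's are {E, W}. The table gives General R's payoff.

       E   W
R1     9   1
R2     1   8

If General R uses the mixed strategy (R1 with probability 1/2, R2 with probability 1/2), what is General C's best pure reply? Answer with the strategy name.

If General C plays E, General R's expected payoff is (1/2)·9 + (1/2)·1 = 5.
If General C plays W, General R's expected payoff is (1/2)·1 + (1/2)·8 = 9/2.
General C minimizes General R's payoff; the smallest is 9/2, so the best response is W.

W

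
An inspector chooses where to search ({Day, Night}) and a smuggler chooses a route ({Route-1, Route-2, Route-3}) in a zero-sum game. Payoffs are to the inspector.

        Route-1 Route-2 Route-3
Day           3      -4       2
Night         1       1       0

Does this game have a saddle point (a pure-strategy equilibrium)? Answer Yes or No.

Row minima: Day → -4, Night → 0; maximin = 0.
Column maxima: Route-1 → 3, Route-2 → 1, Route-3 → 2; minimax = 1.
0 ≠ 1, so no pure-strategy equilibrium exists.

No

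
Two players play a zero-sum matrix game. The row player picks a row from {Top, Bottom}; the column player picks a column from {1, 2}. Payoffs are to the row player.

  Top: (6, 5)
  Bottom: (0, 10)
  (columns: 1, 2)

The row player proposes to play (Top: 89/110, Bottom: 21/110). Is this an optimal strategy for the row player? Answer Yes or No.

Against 1 this mix gives (89/110)·6 + (21/110)·0 = 267/55.
Against 2 this mix gives (89/110)·5 + (21/110)·10 = 131/22.
The column player will play 1, holding the row player to 267/55. Shifting weight toward the row that does better against 1 would raise this floor (the equalizing mix achieves 60/11 against both 1 and 2), so the proposed strategy is not optimal.

No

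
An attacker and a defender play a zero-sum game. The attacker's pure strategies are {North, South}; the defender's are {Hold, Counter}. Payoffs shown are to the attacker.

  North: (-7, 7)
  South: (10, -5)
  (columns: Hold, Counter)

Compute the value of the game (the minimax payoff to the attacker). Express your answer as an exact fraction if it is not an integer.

Row minima: North → -7, South → -5; maximin = -5.
Column maxima: Hold → 10, Counter → 7; minimax = 7.
-5 ≠ 7, so there is no saddle point; optimal play is mixed.
Let the attacker play North with probability p. Expected payoff against Hold: (-7)p + 10(1−p) = −17p + 10; against Counter: 7p + (-5)(1−p) = 12p − 5.
Setting these equal: −17p + 10 = 12p − 5 ⇒ −29p = -15 ⇒ p = 15/29, and the value is (-17)·(15/29) + 10 = 35/29.
For the defender: with q = P(Hold), equating North's and South's payoffs gives −14q + 7 = 15q − 5 ⇒ q = 12/29.

35/29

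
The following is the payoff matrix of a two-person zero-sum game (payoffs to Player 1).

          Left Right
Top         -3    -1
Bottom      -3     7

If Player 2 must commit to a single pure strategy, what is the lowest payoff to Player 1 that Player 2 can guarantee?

Column maxima: Left → -3, Right → 7.
The smallest of these is -3.

-3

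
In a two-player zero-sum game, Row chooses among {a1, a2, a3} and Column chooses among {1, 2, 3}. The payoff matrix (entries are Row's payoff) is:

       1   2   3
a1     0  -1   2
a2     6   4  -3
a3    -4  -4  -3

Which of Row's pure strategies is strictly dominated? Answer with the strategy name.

a3

a1 gives a strictly higher payoff than a3 against every column: 0 > -4, -1 > -4, 2 > -3.
So a3 is strictly dominated and Row never plays it.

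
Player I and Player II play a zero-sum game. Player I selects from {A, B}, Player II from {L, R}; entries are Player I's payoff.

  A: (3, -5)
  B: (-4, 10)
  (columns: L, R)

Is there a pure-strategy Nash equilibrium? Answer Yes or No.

Row minima: A → -5, B → -4; maximin = -4.
Column maxima: L → 3, R → 10; minimax = 3.
-4 ≠ 3, so no pure-strategy equilibrium exists.

No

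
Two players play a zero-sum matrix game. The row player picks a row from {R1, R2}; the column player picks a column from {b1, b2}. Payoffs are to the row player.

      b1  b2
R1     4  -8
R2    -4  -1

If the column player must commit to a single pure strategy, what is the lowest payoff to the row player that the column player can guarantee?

Column maxima: b1 → 4, b2 → -1.
The smallest of these is -1.

-1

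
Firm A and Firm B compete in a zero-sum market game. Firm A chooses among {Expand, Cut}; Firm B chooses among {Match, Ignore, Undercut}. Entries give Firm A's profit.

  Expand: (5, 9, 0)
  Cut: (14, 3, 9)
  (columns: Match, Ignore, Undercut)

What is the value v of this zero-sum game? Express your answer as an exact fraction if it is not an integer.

Row minima: Expand → 0, Cut → 3; maximin = 3.
Column maxima: Match → 14, Ignore → 9, Undercut → 9; minimax = 9.
3 ≠ 9, so there is no saddle point; optimal play is mixed.
Match is strictly dominated by Undercut (it gives Firm A strictly more in every row), so Firm B never plays it.
On the remaining 2×2 (Expand, Cut vs Ignore, Undercut):
Let Firm A play Expand with probability p. Expected payoff against Ignore: 9p + 3(1−p) = 6p + 3; against Undercut: 0p + 9(1−p) = −9p + 9.
Setting these equal: 6p + 3 = −9p + 9 ⇒ 15p = 6 ⇒ p = 2/5, and the value is (6)·(2/5) + 3 = 27/5.
For Firm B: with q = P(Ignore), equating Expand's and Cut's payoffs gives 9q = −6q + 9 ⇒ q = 3/5.

27/5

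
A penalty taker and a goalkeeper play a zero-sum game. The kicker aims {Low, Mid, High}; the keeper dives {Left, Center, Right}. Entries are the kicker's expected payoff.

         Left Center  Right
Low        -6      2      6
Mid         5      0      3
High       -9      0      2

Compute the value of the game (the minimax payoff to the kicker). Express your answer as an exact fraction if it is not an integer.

10/13

Row minima: Low → -6, Mid → 0, High → -9; maximin = 0.
Column maxima: Left → 5, Center → 2, Right → 6; minimax = 2.
0 ≠ 2, so there is no saddle point; optimal play is mixed.
High is strictly dominated by Low, so the kicker never plays it.
Right is strictly dominated by Center (it gives the kicker strictly more in every row), so the keeper never plays it.
On the remaining 2×2 (Low, Mid vs Left, Center):
Let the kicker play Low with probability p. Expected payoff against Left: (-6)p + 5(1−p) = −11p + 5; against Center: 2p + 0(1−p) = 2p.
Setting these equal: −11p + 5 = 2p ⇒ −13p = -5 ⇒ p = 5/13, and the value is (-11)·(5/13) + 5 = 10/13.
For the keeper: with q = P(Left), equating Low's and Mid's payoffs gives −8q + 2 = 5q ⇒ q = 2/13.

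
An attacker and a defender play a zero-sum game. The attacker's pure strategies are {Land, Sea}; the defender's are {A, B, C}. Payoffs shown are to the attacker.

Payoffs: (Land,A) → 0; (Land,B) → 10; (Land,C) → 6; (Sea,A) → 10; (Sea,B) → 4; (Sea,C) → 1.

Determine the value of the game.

Row minima: Land → 0, Sea → 1; maximin = 1.
Column maxima: A → 10, B → 10, C → 6; minimax = 6.
1 ≠ 6, so there is no saddle point; optimal play is mixed.
B is strictly dominated by C (it gives the attacker strictly more in every row), so the defender never plays it.
On the remaining 2×2 (Land, Sea vs A, C):
Let the attacker play Land with probability p. Expected payoff against A: 0p + 10(1−p) = −10p + 10; against C: 6p + 1(1−p) = 5p + 1.
Setting these equal: −10p + 10 = 5p + 1 ⇒ −15p = -9 ⇒ p = 3/5, and the value is (-10)·(3/5) + 10 = 4.
For the defender: with q = P(A), equating Land's and Sea's payoffs gives −6q + 6 = 9q + 1 ⇒ q = 1/3.

4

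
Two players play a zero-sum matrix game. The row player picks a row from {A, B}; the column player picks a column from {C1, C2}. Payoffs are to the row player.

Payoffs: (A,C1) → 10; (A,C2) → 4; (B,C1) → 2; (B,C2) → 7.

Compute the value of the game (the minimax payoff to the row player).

62/11

Row minima: A → 4, B → 2; maximin = 4.
Column maxima: C1 → 10, C2 → 7; minimax = 7.
4 ≠ 7, so there is no saddle point; optimal play is mixed.
Let the row player play A with probability p. Expected payoff against C1: 10p + 2(1−p) = 8p + 2; against C2: 4p + 7(1−p) = −3p + 7.
Setting these equal: 8p + 2 = −3p + 7 ⇒ 11p = 5 ⇒ p = 5/11, and the value is (8)·(5/11) + 2 = 62/11.
For the column player: with q = P(C1), equating A's and B's payoffs gives 6q + 4 = −5q + 7 ⇒ q = 3/11.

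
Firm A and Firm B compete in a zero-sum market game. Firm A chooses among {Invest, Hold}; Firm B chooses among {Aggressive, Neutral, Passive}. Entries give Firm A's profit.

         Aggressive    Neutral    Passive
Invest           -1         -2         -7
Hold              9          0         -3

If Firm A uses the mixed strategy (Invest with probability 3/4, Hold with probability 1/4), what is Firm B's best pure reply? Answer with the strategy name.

If Firm B plays Aggressive, Firm A's expected payoff is (3/4)·(-1) + (1/4)·9 = 3/2.
If Firm B plays Neutral, Firm A's expected payoff is (3/4)·(-2) + (1/4)·0 = -3/2.
If Firm B plays Passive, Firm A's expected payoff is (3/4)·(-7) + (1/4)·(-3) = -6.
Firm B minimizes Firm A's payoff; the smallest is -6, so the best response is Passive.

Passive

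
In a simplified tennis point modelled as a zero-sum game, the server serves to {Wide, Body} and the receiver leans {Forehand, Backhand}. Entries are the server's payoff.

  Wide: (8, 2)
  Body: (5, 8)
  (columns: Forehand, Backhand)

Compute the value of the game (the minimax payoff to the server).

Row minima: Wide → 2, Body → 5; maximin = 5.
Column maxima: Forehand → 8, Backhand → 8; minimax = 8.
5 ≠ 8, so there is no saddle point; optimal play is mixed.
Let the server play Wide with probability p. Expected payoff against Forehand: 8p + 5(1−p) = 3p + 5; against Backhand: 2p + 8(1−p) = −6p + 8.
Setting these equal: 3p + 5 = −6p + 8 ⇒ 9p = 3 ⇒ p = 1/3, and the value is (3)·(1/3) + 5 = 6.
For the receiver: with q = P(Forehand), equating Wide's and Body's payoffs gives 6q + 2 = −3q + 8 ⇒ q = 2/3.

6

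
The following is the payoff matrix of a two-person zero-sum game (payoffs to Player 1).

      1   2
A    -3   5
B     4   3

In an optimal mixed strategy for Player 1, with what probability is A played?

Row minima: A → -3, B → 3; maximin = 3.
Column maxima: 1 → 4, 2 → 5; minimax = 4.
3 ≠ 4, so there is no saddle point; optimal play is mixed.
Let Player 1 play A with probability p. Expected payoff against 1: (-3)p + 4(1−p) = −7p + 4; against 2: 5p + 3(1−p) = 2p + 3.
Setting these equal: −7p + 4 = 2p + 3 ⇒ −9p = -1 ⇒ p = 1/9, and the value is (-7)·(1/9) + 4 = 29/9.
For Player 2: with q = P(1), equating A's and B's payoffs gives −8q + 5 = q + 3 ⇒ q = 2/9.

1/9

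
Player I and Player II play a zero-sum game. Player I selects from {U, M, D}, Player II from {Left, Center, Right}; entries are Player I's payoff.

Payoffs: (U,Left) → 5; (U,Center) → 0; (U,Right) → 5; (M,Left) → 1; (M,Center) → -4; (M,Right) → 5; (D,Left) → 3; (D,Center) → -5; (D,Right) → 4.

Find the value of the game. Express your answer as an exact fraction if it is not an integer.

Row minima: U → 0, M → -4, D → -5; maximin = 0.
Column maxima: Left → 5, Center → 0, Right → 5; minimax = 0.
Since maximin = minimax = 0, there is a saddle point and the value is 0.

0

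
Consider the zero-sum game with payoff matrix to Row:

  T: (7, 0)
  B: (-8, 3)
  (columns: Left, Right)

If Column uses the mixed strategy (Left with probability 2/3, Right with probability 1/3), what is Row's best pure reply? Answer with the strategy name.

Expected payoff of T: (2/3)·7 + (1/3)·0 = 14/3.
Expected payoff of B: (2/3)·(-8) + (1/3)·3 = -13/3.
The largest is 14/3, so Row's best response is T.

T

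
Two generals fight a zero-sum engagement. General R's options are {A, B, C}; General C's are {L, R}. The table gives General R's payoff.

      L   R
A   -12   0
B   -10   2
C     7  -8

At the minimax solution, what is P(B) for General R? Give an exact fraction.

5/9

Row minima: A → -12, B → -10, C → -8; maximin = -8.
Column maxima: L → 7, R → 2; minimax = 2.
-8 ≠ 2, so there is no saddle point; optimal play is mixed.
A is strictly dominated by B, so General R never plays it.
On the remaining 2×2 (B, C vs L, R):
Let General R play B with probability p. Expected payoff against L: (-10)p + 7(1−p) = −17p + 7; against R: 2p + (-8)(1−p) = 10p − 8.
Setting these equal: −17p + 7 = 10p − 8 ⇒ −27p = -15 ⇒ p = 5/9, and the value is (-17)·(5/9) + 7 = -22/9.
For General C: with q = P(L), equating B's and C's payoffs gives −12q + 2 = 15q − 8 ⇒ q = 10/27.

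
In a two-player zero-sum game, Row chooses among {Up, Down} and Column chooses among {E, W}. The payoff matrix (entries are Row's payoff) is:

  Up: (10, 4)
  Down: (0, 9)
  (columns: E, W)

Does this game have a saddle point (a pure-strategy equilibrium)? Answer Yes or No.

No

Row minima: Up → 4, Down → 0; maximin = 4.
Column maxima: E → 10, W → 9; minimax = 9.
4 ≠ 9, so no pure-strategy equilibrium exists.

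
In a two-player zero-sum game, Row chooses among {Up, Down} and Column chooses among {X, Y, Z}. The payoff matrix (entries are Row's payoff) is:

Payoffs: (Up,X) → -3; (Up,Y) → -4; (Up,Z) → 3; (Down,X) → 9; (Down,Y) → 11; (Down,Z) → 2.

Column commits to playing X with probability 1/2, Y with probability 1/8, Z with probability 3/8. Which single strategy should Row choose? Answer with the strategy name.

Down

Expected payoff of Up: (1/2)·(-3) + (1/8)·(-4) + (3/8)·3 = -7/8.
Expected payoff of Down: (1/2)·9 + (1/8)·11 + (3/8)·2 = 53/8.
The largest is 53/8, so Row's best response is Down.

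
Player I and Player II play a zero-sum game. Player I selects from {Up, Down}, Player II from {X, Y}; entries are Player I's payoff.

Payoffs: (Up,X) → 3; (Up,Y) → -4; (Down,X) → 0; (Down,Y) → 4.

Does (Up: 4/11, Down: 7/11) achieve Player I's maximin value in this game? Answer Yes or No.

Yes

Against X this mix gives (4/11)·3 + (7/11)·0 = 12/11.
Against Y this mix gives (4/11)·(-4) + (7/11)·4 = 12/11.
All of Player II's active replies (X, Y) yield 12/11, and no column does worse for Player I. The mix makes Player II indifferent and guarantees 12/11, so it is optimal.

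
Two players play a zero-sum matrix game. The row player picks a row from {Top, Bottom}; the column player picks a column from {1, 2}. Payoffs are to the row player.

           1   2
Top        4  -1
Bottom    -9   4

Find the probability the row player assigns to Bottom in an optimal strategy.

5/18

Row minima: Top → -1, Bottom → -9; maximin = -1.
Column maxima: 1 → 4, 2 → 4; minimax = 4.
-1 ≠ 4, so there is no saddle point; optimal play is mixed.
Let the row player play Top with probability p. Expected payoff against 1: 4p + (-9)(1−p) = 13p − 9; against 2: (-1)p + 4(1−p) = −5p + 4.
Setting these equal: 13p − 9 = −5p + 4 ⇒ 18p = 13 ⇒ p = 13/18, and the value is (13)·(13/18) − 9 = 7/18.
For the column player: with q = P(1), equating Top's and Bottom's payoffs gives 5q − 1 = −13q + 4 ⇒ q = 5/18.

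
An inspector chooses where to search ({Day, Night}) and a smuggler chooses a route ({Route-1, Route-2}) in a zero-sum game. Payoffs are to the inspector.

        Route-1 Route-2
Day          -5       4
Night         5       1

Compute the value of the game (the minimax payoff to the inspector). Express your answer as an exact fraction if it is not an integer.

25/13

Row minima: Day → -5, Night → 1; maximin = 1.
Column maxima: Route-1 → 5, Route-2 → 4; minimax = 4.
1 ≠ 4, so there is no saddle point; optimal play is mixed.
Let the inspector play Day with probability p. Expected payoff against Route-1: (-5)p + 5(1−p) = −10p + 5; against Route-2: 4p + 1(1−p) = 3p + 1.
Setting these equal: −10p + 5 = 3p + 1 ⇒ −13p = -4 ⇒ p = 4/13, and the value is (-10)·(4/13) + 5 = 25/13.
For the smuggler: with q = P(Route-1), equating Day's and Night's payoffs gives −9q + 4 = 4q + 1 ⇒ q = 3/13.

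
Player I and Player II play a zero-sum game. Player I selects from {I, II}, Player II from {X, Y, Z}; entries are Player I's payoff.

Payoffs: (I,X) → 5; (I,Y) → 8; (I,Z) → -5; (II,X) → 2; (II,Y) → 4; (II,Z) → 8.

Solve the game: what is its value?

25/8

Row minima: I → -5, II → 2; maximin = 2.
Column maxima: X → 5, Y → 8, Z → 8; minimax = 5.
2 ≠ 5, so there is no saddle point; optimal play is mixed.
Y is strictly dominated by X (it gives Player I strictly more in every row), so Player II never plays it.
On the remaining 2×2 (I, II vs X, Z):
Let Player I play I with probability p. Expected payoff against X: 5p + 2(1−p) = 3p + 2; against Z: (-5)p + 8(1−p) = −13p + 8.
Setting these equal: 3p + 2 = −13p + 8 ⇒ 16p = 6 ⇒ p = 3/8, and the value is (3)·(3/8) + 2 = 25/8.
For Player II: with q = P(X), equating I's and II's payoffs gives 10q − 5 = −6q + 8 ⇒ q = 13/16.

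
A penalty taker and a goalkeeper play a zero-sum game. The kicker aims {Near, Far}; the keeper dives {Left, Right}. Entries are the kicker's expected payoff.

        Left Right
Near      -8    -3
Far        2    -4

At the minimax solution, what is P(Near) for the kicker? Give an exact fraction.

6/11

Row minima: Near → -8, Far → -4; maximin = -4.
Column maxima: Left → 2, Right → -3; minimax = -3.
-4 ≠ -3, so there is no saddle point; optimal play is mixed.
Let the kicker play Near with probability p. Expected payoff against Left: (-8)p + 2(1−p) = −10p + 2; against Right: (-3)p + (-4)(1−p) = p − 4.
Setting these equal: −10p + 2 = p − 4 ⇒ −11p = -6 ⇒ p = 6/11, and the value is (-10)·(6/11) + 2 = -38/11.
For the keeper: with q = P(Left), equating Near's and Far's payoffs gives −5q − 3 = 6q − 4 ⇒ q = 1/11.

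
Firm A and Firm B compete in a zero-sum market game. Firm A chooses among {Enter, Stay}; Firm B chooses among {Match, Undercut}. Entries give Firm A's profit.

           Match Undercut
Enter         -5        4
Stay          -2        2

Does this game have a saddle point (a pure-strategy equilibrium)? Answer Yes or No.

Row minima: Enter → -5, Stay → -2; maximin = -2.
Column maxima: Match → -2, Undercut → 4; minimax = -2.
maximin = minimax = -2, so a saddle point exists.

Yes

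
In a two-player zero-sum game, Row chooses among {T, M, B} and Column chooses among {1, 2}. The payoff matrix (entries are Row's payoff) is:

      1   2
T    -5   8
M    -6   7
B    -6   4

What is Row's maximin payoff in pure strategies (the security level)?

Row minima: T → -5, M → -6, B → -6.
The best of these is -5.

-5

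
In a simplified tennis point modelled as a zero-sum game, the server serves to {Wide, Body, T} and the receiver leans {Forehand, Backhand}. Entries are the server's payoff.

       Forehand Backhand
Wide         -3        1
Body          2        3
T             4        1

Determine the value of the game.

Row minima: Wide → -3, Body → 2, T → 1; maximin = 2.
Column maxima: Forehand → 4, Backhand → 3; minimax = 3.
2 ≠ 3, so there is no saddle point; optimal play is mixed.
Wide is strictly dominated by Body, so the server never plays it.
On the remaining 2×2 (Body, T vs Forehand, Backhand):
Let the server play Body with probability p. Expected payoff against Forehand: 2p + 4(1−p) = −2p + 4; against Backhand: 3p + 1(1−p) = 2p + 1.
Setting these equal: −2p + 4 = 2p + 1 ⇒ −4p = -3 ⇒ p = 3/4, and the value is (-2)·(3/4) + 4 = 5/2.
For the receiver: with q = P(Forehand), equating Body's and T's payoffs gives −q + 3 = 3q + 1 ⇒ q = 1/2.

5/2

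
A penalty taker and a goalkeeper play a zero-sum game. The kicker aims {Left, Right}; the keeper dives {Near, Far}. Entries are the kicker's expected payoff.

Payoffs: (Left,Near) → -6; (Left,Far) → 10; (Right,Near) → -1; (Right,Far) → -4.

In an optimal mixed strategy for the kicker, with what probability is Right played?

16/19

Row minima: Left → -6, Right → -4; maximin = -4.
Column maxima: Near → -1, Far → 10; minimax = -1.
-4 ≠ -1, so there is no saddle point; optimal play is mixed.
Let the kicker play Left with probability p. Expected payoff against Near: (-6)p + (-1)(1−p) = −5p − 1; against Far: 10p + (-4)(1−p) = 14p − 4.
Setting these equal: −5p − 1 = 14p − 4 ⇒ −19p = -3 ⇒ p = 3/19, and the value is (-5)·(3/19) − 1 = -34/19.
For the keeper: with q = P(Near), equating Left's and Right's payoffs gives −16q + 10 = 3q − 4 ⇒ q = 14/19.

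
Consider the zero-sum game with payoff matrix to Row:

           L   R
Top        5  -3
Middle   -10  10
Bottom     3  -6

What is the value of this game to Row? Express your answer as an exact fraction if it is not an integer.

Row minima: Top → -3, Middle → -10, Bottom → -6; maximin = -3.
Column maxima: L → 5, R → 10; minimax = 5.
-3 ≠ 5, so there is no saddle point; optimal play is mixed.
Bottom is strictly dominated by Top, so Row never plays it.
On the remaining 2×2 (Top, Middle vs L, R):
Let Row play Top with probability p. Expected payoff against L: 5p + (-10)(1−p) = 15p − 10; against R: (-3)p + 10(1−p) = −13p + 10.
Setting these equal: 15p − 10 = −13p + 10 ⇒ 28p = 20 ⇒ p = 5/7, and the value is (15)·(5/7) − 10 = 5/7.
For Column: with q = P(L), equating Top's and Middle's payoffs gives 8q − 3 = −20q + 10 ⇒ q = 13/28.

5/7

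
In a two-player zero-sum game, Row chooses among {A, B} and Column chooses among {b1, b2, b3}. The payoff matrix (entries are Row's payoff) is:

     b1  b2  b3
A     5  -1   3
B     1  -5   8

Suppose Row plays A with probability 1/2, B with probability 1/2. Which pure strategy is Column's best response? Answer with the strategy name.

If Column plays b1, Row's expected payoff is (1/2)·5 + (1/2)·1 = 3.
If Column plays b2, Row's expected payoff is (1/2)·(-1) + (1/2)·(-5) = -3.
If Column plays b3, Row's expected payoff is (1/2)·3 + (1/2)·8 = 11/2.
Column minimizes Row's payoff; the smallest is -3, so the best response is b2.

b2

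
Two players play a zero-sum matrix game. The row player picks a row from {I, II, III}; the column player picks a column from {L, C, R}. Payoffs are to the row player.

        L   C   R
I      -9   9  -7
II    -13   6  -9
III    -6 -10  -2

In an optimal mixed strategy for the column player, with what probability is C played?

3/22

Row minima: I → -9, II → -13, III → -10; maximin = -9.
Column maxima: L → -6, C → 9, R → -2; minimax = -6.
-9 ≠ -6, so there is no saddle point; optimal play is mixed.
II is strictly dominated by I, so the row player never plays it.
R is strictly dominated by L (it gives the row player strictly more in every row), so the column player never plays it.
On the remaining 2×2 (I, III vs L, C):
Let the row player play I with probability p. Expected payoff against L: (-9)p + (-6)(1−p) = −3p − 6; against C: 9p + (-10)(1−p) = 19p − 10.
Setting these equal: −3p − 6 = 19p − 10 ⇒ −22p = -4 ⇒ p = 2/11, and the value is (-3)·(2/11) − 6 = -72/11.
For the column player: with q = P(L), equating I's and III's payoffs gives −18q + 9 = 4q − 10 ⇒ q = 19/22.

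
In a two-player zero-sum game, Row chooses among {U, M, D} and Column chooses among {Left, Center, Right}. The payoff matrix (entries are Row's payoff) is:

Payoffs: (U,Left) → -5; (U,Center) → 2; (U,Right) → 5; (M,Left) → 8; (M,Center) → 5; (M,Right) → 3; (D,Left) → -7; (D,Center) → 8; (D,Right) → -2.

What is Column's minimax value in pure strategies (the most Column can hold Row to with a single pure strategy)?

Column maxima: Left → 8, Center → 8, Right → 5.
The smallest of these is 5.

5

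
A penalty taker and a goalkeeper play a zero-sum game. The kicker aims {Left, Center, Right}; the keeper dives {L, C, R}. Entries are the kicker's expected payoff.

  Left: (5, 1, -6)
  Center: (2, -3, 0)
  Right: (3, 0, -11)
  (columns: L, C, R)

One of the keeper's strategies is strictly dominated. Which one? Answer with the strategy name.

C holds the kicker's payoff strictly below L in every row: 1 < 5, -3 < 2, 0 < 3.
So L is strictly dominated for the keeper.

L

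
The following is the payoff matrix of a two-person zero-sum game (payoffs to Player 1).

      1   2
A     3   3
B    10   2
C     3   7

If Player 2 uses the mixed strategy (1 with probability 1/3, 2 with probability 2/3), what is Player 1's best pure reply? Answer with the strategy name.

Expected payoff of A: (1/3)·3 + (2/3)·3 = 3.
Expected payoff of B: (1/3)·10 + (2/3)·2 = 14/3.
Expected payoff of C: (1/3)·3 + (2/3)·7 = 17/3.
The largest is 17/3, so Player 1's best response is C.

C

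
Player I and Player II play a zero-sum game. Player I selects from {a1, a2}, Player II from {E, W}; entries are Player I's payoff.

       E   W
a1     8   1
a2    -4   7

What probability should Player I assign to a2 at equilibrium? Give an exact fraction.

7/18

Row minima: a1 → 1, a2 → -4; maximin = 1.
Column maxima: E → 8, W → 7; minimax = 7.
1 ≠ 7, so there is no saddle point; optimal play is mixed.
Let Player I play a1 with probability p. Expected payoff against E: 8p + (-4)(1−p) = 12p − 4; against W: 1p + 7(1−p) = −6p + 7.
Setting these equal: 12p − 4 = −6p + 7 ⇒ 18p = 11 ⇒ p = 11/18, and the value is (12)·(11/18) − 4 = 10/3.
For Player II: with q = P(E), equating a1's and a2's payoffs gives 7q + 1 = −11q + 7 ⇒ q = 1/3.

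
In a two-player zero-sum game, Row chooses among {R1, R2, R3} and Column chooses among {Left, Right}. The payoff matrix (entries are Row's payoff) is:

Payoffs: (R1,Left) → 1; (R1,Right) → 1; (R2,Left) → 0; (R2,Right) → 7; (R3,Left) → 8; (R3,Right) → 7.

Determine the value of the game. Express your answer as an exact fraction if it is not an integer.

Row minima: R1 → 1, R2 → 0, R3 → 7; maximin = 7.
Column maxima: Left → 8, Right → 7; minimax = 7.
Since maximin = minimax = 7, there is a saddle point and the value is 7.

7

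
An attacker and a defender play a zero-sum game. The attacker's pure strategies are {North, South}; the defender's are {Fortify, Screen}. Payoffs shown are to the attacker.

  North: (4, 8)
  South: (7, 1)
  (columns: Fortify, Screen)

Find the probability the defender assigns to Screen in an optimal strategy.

Row minima: North → 4, South → 1; maximin = 4.
Column maxima: Fortify → 7, Screen → 8; minimax = 7.
4 ≠ 7, so there is no saddle point; optimal play is mixed.
Let the attacker play North with probability p. Expected payoff against Fortify: 4p + 7(1−p) = −3p + 7; against Screen: 8p + 1(1−p) = 7p + 1.
Setting these equal: −3p + 7 = 7p + 1 ⇒ −10p = -6 ⇒ p = 3/5, and the value is (-3)·(3/5) + 7 = 26/5.
For the defender: with q = P(Fortify), equating North's and South's payoffs gives −4q + 8 = 6q + 1 ⇒ q = 7/10.

3/10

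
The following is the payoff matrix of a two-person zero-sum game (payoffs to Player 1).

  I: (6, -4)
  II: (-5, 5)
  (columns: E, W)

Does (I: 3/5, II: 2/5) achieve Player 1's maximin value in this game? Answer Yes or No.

Against E this mix gives (3/5)·6 + (2/5)·(-5) = 8/5.
Against W this mix gives (3/5)·(-4) + (2/5)·5 = -2/5.
Player 2 will play W, holding Player 1 to -2/5. Shifting weight toward the row that does better against W would raise this floor (the equalizing mix achieves 1/2 against both W and E), so the proposed strategy is not optimal.

No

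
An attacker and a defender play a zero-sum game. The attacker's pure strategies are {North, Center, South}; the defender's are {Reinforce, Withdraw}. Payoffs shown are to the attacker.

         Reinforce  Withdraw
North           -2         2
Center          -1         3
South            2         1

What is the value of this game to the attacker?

Row minima: North → -2, Center → -1, South → 1; maximin = 1.
Column maxima: Reinforce → 2, Withdraw → 3; minimax = 2.
1 ≠ 2, so there is no saddle point; optimal play is mixed.
North is strictly dominated by Center, so the attacker never plays it.
On the remaining 2×2 (Center, South vs Reinforce, Withdraw):
Let the attacker play Center with probability p. Expected payoff against Reinforce: (-1)p + 2(1−p) = −3p + 2; against Withdraw: 3p + 1(1−p) = 2p + 1.
Setting these equal: −3p + 2 = 2p + 1 ⇒ −5p = -1 ⇒ p = 1/5, and the value is (-3)·(1/5) + 2 = 7/5.
For the defender: with q = P(Reinforce), equating Center's and South's payoffs gives −4q + 3 = q + 1 ⇒ q = 2/5.

7/5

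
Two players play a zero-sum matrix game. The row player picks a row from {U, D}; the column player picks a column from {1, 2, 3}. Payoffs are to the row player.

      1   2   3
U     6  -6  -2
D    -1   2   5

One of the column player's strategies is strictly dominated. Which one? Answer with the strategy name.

3

2 holds the row player's payoff strictly below 3 in every row: -6 < -2, 2 < 5.
So 3 is strictly dominated for the column player.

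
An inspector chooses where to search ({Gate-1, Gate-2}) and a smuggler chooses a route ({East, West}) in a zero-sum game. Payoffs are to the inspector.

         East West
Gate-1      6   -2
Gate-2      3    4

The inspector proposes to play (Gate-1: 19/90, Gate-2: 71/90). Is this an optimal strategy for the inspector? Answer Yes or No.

No

Against East this mix gives (19/90)·6 + (71/90)·3 = 109/30.
Against West this mix gives (19/90)·(-2) + (71/90)·4 = 41/15.
The smuggler will play West, holding the inspector to 41/15. Shifting weight toward the row that does better against West would raise this floor (the equalizing mix achieves 10/3 against both West and East), so the proposed strategy is not optimal.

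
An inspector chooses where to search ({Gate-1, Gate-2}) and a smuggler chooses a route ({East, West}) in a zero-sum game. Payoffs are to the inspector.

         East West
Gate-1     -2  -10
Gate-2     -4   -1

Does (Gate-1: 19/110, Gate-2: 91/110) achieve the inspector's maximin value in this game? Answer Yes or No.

Against East this mix gives (19/110)·(-2) + (91/110)·(-4) = -201/55.
Against West this mix gives (19/110)·(-10) + (91/110)·(-1) = -281/110.
The smuggler will play East, holding the inspector to -201/55. Shifting weight toward the row that does better against East would raise this floor (the equalizing mix achieves -38/11 against both East and West), so the proposed strategy is not optimal.

No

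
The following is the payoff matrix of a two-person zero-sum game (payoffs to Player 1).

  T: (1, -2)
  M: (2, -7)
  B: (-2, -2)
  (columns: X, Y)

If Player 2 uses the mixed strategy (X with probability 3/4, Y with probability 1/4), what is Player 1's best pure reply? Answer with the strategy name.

Expected payoff of T: (3/4)·1 + (1/4)·(-2) = 1/4.
Expected payoff of M: (3/4)·2 + (1/4)·(-7) = -1/4.
Expected payoff of B: (3/4)·(-2) + (1/4)·(-2) = -2.
The largest is 1/4, so Player 1's best response is T.

T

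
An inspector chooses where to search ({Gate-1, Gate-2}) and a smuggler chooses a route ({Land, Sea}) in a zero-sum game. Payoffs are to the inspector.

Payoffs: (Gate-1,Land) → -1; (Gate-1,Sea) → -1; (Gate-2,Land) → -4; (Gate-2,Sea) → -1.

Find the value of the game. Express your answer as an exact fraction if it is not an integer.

-1

Row minima: Gate-1 → -1, Gate-2 → -4; maximin = -1.
Column maxima: Land → -1, Sea → -1; minimax = -1.
Since maximin = minimax = -1, there is a saddle point and the value is -1.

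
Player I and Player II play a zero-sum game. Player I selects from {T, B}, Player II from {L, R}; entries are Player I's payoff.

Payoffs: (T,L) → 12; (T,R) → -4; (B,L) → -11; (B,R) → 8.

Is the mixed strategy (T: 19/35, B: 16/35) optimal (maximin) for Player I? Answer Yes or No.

Yes

Against L this mix gives (19/35)·12 + (16/35)·(-11) = 52/35.
Against R this mix gives (19/35)·(-4) + (16/35)·8 = 52/35.
All of Player II's active replies (L, R) yield 52/35, and no column does worse for Player I. The mix makes Player II indifferent and guarantees 52/35, so it is optimal.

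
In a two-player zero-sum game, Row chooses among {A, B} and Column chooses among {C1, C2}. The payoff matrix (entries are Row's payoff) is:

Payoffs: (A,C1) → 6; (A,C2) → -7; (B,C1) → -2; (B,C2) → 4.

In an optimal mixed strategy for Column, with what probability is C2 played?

Row minima: A → -7, B → -2; maximin = -2.
Column maxima: C1 → 6, C2 → 4; minimax = 4.
-2 ≠ 4, so there is no saddle point; optimal play is mixed.
Let Row play A with probability p. Expected payoff against C1: 6p + (-2)(1−p) = 8p − 2; against C2: (-7)p + 4(1−p) = −11p + 4.
Setting these equal: 8p − 2 = −11p + 4 ⇒ 19p = 6 ⇒ p = 6/19, and the value is (8)·(6/19) − 2 = 10/19.
For Column: with q = P(C1), equating A's and B's payoffs gives 13q − 7 = −6q + 4 ⇒ q = 11/19.

8/19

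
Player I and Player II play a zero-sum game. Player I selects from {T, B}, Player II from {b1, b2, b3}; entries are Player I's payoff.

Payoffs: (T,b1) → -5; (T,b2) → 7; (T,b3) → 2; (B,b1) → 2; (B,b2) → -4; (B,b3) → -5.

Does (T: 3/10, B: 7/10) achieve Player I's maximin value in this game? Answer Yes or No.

Against b1 this mix gives (3/10)·(-5) + (7/10)·2 = -1/10.
Against b2 this mix gives (3/10)·7 + (7/10)·(-4) = -7/10.
Against b3 this mix gives (3/10)·2 + (7/10)·(-5) = -29/10.
Player II will play b3, holding Player I to -29/10. Shifting weight toward the row that does better against b3 would raise this floor (the equalizing mix achieves -3/2 against both b3 and b1), so the proposed strategy is not optimal.

No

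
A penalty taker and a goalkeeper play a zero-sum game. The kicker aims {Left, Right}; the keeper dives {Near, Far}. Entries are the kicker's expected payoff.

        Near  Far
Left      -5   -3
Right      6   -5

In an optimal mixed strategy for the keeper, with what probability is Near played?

2/13

Row minima: Left → -5, Right → -5; maximin = -5.
Column maxima: Near → 6, Far → -3; minimax = -3.
-5 ≠ -3, so there is no saddle point; optimal play is mixed.
Let the kicker play Left with probability p. Expected payoff against Near: (-5)p + 6(1−p) = −11p + 6; against Far: (-3)p + (-5)(1−p) = 2p − 5.
Setting these equal: −11p + 6 = 2p − 5 ⇒ −13p = -11 ⇒ p = 11/13, and the value is (-11)·(11/13) + 6 = -43/13.
For the keeper: with q = P(Near), equating Left's and Right's payoffs gives −2q − 3 = 11q − 5 ⇒ q = 2/13.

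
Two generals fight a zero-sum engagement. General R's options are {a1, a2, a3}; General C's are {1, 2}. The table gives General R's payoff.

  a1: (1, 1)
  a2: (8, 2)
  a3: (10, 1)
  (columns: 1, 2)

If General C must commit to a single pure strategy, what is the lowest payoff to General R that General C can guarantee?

2

Column maxima: 1 → 10, 2 → 2.
The smallest of these is 2.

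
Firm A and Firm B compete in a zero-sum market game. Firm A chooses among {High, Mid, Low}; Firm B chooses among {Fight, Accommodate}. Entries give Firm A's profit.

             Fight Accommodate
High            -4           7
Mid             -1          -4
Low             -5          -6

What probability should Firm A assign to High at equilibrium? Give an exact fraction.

Row minima: High → -4, Mid → -4, Low → -6; maximin = -4.
Column maxima: Fight → -1, Accommodate → 7; minimax = -1.
-4 ≠ -1, so there is no saddle point; optimal play is mixed.
Low is strictly dominated by High, so Firm A never plays it.
On the remaining 2×2 (High, Mid vs Fight, Accommodate):
Let Firm A play High with probability p. Expected payoff against Fight: (-4)p + (-1)(1−p) = −3p − 1; against Accommodate: 7p + (-4)(1−p) = 11p − 4.
Setting these equal: −3p − 1 = 11p − 4 ⇒ −14p = -3 ⇒ p = 3/14, and the value is (-3)·(3/14) − 1 = -23/14.
For Firm B: with q = P(Fight), equating High's and Mid's payoffs gives −11q + 7 = 3q − 4 ⇒ q = 11/14.

3/14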